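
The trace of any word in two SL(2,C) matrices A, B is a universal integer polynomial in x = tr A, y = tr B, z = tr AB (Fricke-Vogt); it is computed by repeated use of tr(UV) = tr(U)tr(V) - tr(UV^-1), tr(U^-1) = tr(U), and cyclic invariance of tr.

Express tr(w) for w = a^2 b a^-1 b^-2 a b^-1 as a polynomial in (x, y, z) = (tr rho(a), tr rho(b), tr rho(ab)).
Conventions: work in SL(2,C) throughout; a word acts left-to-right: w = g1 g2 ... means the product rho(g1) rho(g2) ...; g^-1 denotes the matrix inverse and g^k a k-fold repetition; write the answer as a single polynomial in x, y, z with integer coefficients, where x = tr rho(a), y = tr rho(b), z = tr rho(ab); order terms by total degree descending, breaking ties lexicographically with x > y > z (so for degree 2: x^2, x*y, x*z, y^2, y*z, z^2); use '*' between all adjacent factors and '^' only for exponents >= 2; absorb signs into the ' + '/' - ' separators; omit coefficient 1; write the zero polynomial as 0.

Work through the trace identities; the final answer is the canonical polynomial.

-x^3*y^3*z + x^4*y^2 + x^2*y^4 + 2*x^2*y^2*z^2 - x^3*y*z - x*y^3*z - x*y*z^3 - 3*x^2*y^2 + 3*x*y*z - x^2 - y^2 + 2

reduce: trace(a^2) = trace(a) * trace(a) - trace(1) = x^2 - 2
trace(a^3) = trace(a) * trace(a^2) - trace(a) = x^3 - 3*x
reduce: trace(b a^2) = trace(a) * trace(b a) - trace(b) = x*z - y
reduce: trace(a^3 b) = trace(a) * trace(b a^2) - trace(b a) = x^2*z - x*y - z
trace(a^2 b^-1 a) = trace(a^3) * trace(b) - trace(a^3 b) = x^3*y - x^2*z - 2*x*y + z
reduce: trace(b a b a) = trace(b a) * trace(b a) - trace(1)   [split at repeated b] = z^2 - 2
trace(b a b) = trace(b) * trace(a b) - trace(a) = y*z - x
trace(a b a^2 b) = trace(a) * trace(b a b a) - trace(b a b) = x*z^2 - y*z - x
trace(a^2 b^-1 a b) = trace(a b a^2) * trace(b) - trace(a b a^2 b) = x^2*y*z - x*y^2 - x*z^2 + x
so trace(b^-1 a b^-1 a^2) = trace(a^2 b^-1 a) * trace(b) - trace(a^2 b^-1 a b) = x^3*y^2 - 2*x^2*y*z - x*y^2 + x*z^2 + y*z - x
so trace(a^3 b a) = trace(a) * trace(b a^3) - trace(b a^2) = x^3*z - x^2*y - 2*x*z + y
trace(a^3 b a b) = trace(a) * trace(b a b a^2) - trace(b a b a) = x^2*z^2 - x*y*z - x^2 - z^2 + 2
trace(a^2 b a b^-1 a) = trace(a^3 b a) * trace(b) - trace(a^3 b a b) = x^3*y*z - x^2*y^2 - x^2*z^2 - x*y*z + x^2 + y^2 + z^2 - 2
trace(b a^2 b) = trace(b) * trace(a^2 b) - trace(a^2) = x*y*z - x^2 - y^2 + 2
so trace(a b a^2 b a) = trace(a) * trace(b a^2 b a) - trace(b a^2 b) = x^2*z^2 - 2*x*y*z + y^2 - 2
trace(b a b a b a) = trace(a b a b) * trace(a b) - trace(b a)   [split at repeated a] = z^3 - 3*z
trace(b a b a b) = trace(b) * trace(a b a b) - trace(a b a) = y*z^2 - x*z - y
trace(a b a^2 b a b) = trace(a) * trace(b a b a b a) - trace(b a b a b) = x*z^3 - y*z^2 - 2*x*z + y
trace(a^2 b a b^-1 a b) = trace(a b a^2 b a) * trace(b) - trace(a b a^2 b a b) = x^2*y*z^2 - 2*x*y^2*z - x*z^3 + y^3 + y*z^2 + 2*x*z - 3*y
reduce: trace(b^-1 a b^-1 a^2 b a) = trace(a^2 b a b^-1 a) * trace(b) - trace(a^2 b a b^-1 a b) = x^3*y^2*z - x^2*y^3 - 2*x^2*y*z^2 + x*y^2*z + x*z^3 + x^2*y - 2*x*z + y
reduce: trace(a b^-1 a^2 b a) = trace(a^2 b a^2) * trace(b) - trace(a^2 b a^2 b) = x^3*y*z - x^2*y^2 - x^2*z^2 + 2
trace(b^-2 a b^-1 a^2 b a) = trace(b^-1 a b^-1 a^2 b a) * trace(b) - trace(b^-1 a b^-1 a^2 b a b) = x^3*y^3*z - x^2*y^4 - 2*x^2*y^2*z^2 - x^3*y*z + x*y^3*z + x*y*z^3 + 2*x^2*y^2 + x^2*z^2 - 2*x*y*z + y^2 - 2
trace(a^2 b a^-1 b^-2 a b^-1) = trace(b^-2 a b^-1 a^2 b) * trace(a) - trace(b^-2 a b^-1 a^2 b a) = -x^3*y^3*z + x^4*y^2 + x^2*y^4 + 2*x^2*y^2*z^2 - x^3*y*z - x*y^3*z - x*y*z^3 - 3*x^2*y^2 + 3*x*y*z - x^2 - y^2 + 2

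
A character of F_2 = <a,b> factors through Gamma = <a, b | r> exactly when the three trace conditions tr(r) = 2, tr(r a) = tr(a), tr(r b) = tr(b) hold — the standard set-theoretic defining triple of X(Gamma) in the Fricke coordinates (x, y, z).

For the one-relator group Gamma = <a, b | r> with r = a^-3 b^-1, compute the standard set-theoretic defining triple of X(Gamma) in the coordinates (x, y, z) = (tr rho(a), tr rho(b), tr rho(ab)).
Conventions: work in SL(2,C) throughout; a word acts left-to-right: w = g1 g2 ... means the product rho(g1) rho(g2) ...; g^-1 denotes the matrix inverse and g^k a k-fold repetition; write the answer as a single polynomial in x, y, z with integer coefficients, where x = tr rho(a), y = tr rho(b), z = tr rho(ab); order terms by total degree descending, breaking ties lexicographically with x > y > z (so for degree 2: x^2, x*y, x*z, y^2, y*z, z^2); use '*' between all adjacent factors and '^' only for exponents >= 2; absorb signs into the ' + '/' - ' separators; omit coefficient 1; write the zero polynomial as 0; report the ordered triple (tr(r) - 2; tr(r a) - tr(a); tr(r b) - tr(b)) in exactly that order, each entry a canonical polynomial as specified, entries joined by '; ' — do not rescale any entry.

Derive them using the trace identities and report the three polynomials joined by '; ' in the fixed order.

reduce: trace(b^-1) = trace(b) = y
so trace(b^-1 a) = trace(a) trace(b) - trace(a b) = x*y - z
trace(a^-1 b^-1) = trace(b^-1) trace(a) - trace(b^-1 a) = z
reduce: trace(b^-1 a^-2) = trace(a^-1 b^-1) trace(a) - trace(a^-1 b^-1 a) = x*z - y
so trace(a^-3 b^-1) = trace(b^-1 a^-2) trace(a) - trace(b^-1 a^-1) = x^2*z - x*y - z
trace(a^-2) = trace(a^-1) trace(a) - trace(1)   [inverse elimination on a] = x^2 - 2
reduce: trace(a^-3) = trace(a^-2) trace(a) - trace(a^-1)   [inverse elimination on a] = x^3 - 3*x
assemble the triple (trace(r) - 2; trace(r a) - x; trace(r b) - y)

x^2*z - x*y - z - 2; x*z - x - y; x^3 - 3*x - y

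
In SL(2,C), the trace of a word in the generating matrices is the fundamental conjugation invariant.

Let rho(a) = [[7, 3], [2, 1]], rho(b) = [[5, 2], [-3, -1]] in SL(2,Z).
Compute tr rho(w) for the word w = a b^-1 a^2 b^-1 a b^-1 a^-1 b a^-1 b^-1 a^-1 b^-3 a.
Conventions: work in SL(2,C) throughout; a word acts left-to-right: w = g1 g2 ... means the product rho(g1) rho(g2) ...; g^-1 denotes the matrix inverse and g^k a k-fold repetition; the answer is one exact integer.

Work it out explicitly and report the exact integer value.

5814943

rho(a) = [[7, 3], [2, 1]]
... * rho(b^-1) = [[-1, -2], [3, 5]]  ->  [[2, 1], [1, 1]]
... * rho(a) = [[7, 3], [2, 1]]  ->  [[16, 7], [9, 4]]
... * rho(a) = [[7, 3], [2, 1]]  ->  [[126, 55], [71, 31]]
... * rho(b^-1) = [[-1, -2], [3, 5]]  ->  [[39, 23], [22, 13]]
... * rho(a) = [[7, 3], [2, 1]]  ->  [[319, 140], [180, 79]]
... * rho(b^-1) = [[-1, -2], [3, 5]]  ->  [[101, 62], [57, 35]]
... * rho(a^-1) = [[1, -3], [-2, 7]]  ->  [[-23, 131], [-13, 74]]
... * rho(b) = [[5, 2], [-3, -1]]  ->  [[-508, -177], [-287, -100]]
... * rho(a^-1) = [[1, -3], [-2, 7]]  ->  [[-154, 285], [-87, 161]]
... * rho(b^-1) = [[-1, -2], [3, 5]]  ->  [[1009, 1733], [570, 979]]
... * rho(a^-1) = [[1, -3], [-2, 7]]  ->  [[-2457, 9104], [-1388, 5143]]
... * rho(b^-1) = [[-1, -2], [3, 5]]  ->  [[29769, 50434], [16817, 28491]]
... * rho(b^-1) = [[-1, -2], [3, 5]]  ->  [[121533, 192632], [68656, 108821]]
... * rho(b^-1) = [[-1, -2], [3, 5]]  ->  [[456363, 720094], [257807, 406793]]
... * rho(a) = [[7, 3], [2, 1]]  ->  [[4634729, 2089183], [2618235, 1180214]]
tr = 4634729 + 1180214 = 5814943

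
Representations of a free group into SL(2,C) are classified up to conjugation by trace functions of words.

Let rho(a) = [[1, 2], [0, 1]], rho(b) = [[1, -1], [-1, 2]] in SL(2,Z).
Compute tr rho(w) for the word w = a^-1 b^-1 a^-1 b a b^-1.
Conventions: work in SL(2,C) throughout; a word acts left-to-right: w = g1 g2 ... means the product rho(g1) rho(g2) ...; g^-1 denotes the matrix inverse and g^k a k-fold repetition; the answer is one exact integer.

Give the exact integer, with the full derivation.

rho(a^-1) = [[1, -2], [0, 1]]
... * rho(b^-1) = [[2, 1], [1, 1]]  ->  [[0, -1], [1, 1]]
... * rho(a^-1) = [[1, -2], [0, 1]]  ->  [[0, -1], [1, -1]]
... * rho(b) = [[1, -1], [-1, 2]]  ->  [[1, -2], [2, -3]]
... * rho(a) = [[1, 2], [0, 1]]  ->  [[1, 0], [2, 1]]
... * rho(b^-1) = [[2, 1], [1, 1]]  ->  [[2, 1], [5, 3]]
tr = 2 + 3 = 5

5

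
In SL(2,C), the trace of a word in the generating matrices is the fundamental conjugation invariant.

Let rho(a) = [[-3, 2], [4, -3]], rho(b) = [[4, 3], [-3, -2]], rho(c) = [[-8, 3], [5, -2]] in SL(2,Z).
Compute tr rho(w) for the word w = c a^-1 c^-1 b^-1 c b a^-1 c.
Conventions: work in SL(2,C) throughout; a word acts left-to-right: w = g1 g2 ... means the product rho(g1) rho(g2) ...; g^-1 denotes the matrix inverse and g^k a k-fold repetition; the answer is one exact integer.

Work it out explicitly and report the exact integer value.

rho(c) = [[-8, 3], [5, -2]]
... * rho(a^-1) = [[-3, -2], [-4, -3]]  ->  [[12, 7], [-7, -4]]
... * rho(c^-1) = [[-2, -3], [-5, -8]]  ->  [[-59, -92], [34, 53]]
... * rho(b^-1) = [[-2, -3], [3, 4]]  ->  [[-158, -191], [91, 110]]
... * rho(c) = [[-8, 3], [5, -2]]  ->  [[309, -92], [-178, 53]]
... * rho(b) = [[4, 3], [-3, -2]]  ->  [[1512, 1111], [-871, -640]]
... * rho(a^-1) = [[-3, -2], [-4, -3]]  ->  [[-8980, -6357], [5173, 3662]]
... * rho(c) = [[-8, 3], [5, -2]]  ->  [[40055, -14226], [-23074, 8195]]
tr = 40055 + 8195 = 48250

48250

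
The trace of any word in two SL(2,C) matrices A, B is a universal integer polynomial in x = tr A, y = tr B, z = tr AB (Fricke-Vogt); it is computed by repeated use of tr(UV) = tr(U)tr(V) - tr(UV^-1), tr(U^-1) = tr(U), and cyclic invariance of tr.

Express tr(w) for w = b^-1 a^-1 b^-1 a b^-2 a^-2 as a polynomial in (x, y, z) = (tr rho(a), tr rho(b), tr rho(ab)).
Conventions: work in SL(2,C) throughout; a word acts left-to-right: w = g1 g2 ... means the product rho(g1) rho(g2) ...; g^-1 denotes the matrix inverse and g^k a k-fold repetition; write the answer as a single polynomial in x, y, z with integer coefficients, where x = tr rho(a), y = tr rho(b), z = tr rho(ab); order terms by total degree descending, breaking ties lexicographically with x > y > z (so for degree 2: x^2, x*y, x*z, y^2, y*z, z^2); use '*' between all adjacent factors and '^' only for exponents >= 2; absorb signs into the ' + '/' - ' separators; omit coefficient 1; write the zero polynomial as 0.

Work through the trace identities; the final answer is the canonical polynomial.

trace(b^-1) = trace(b) = y
trace(b^-2) = trace(b^-1)*trace(b) - trace(1)  (eliminate b^-1) = y^2 - 2
trace(a b^-1) = trace(a)*trace(b) - trace(a b)  (eliminate b^-1) = x*y - z
reduce: trace(b^-2 a) = trace(a b^-1)*trace(b) - trace(a)  (eliminate b^-1) = x*y^2 - y*z - x
trace(a^-1 b^-2) = trace(b^-2)*trace(a) - trace(b^-2 a)  (eliminate a^-1) = y*z - x
reduce: trace(b^-2 a^-1 b^-1) = trace(a^-1 b^-2)*trace(b) - trace(a^-1 b^-1)  (eliminate b^-1) = y^2*z - x*y - z
trace(b a b a) = trace(b a)*trace(b a) - trace(1)  (split on b) = z^2 - 2
reduce: trace(a^-1 b a b) = trace(b a b)*trace(a) - trace(b a b a)  (eliminate a^-1) = x*y*z - x^2 - z^2 + 2
trace(a^-1 b a b^-1) = trace(a^-1 b a)*trace(b) - trace(a^-1 b a b)  (eliminate b^-1) = -x*y*z + x^2 + y^2 + z^2 - 2
so trace(b^-1 a^-1 b a b^-1) = trace(a^-1 b a b^-1)*trace(b) - trace(a^-1 b a)  (eliminate b^-1) = -x*y^2*z + x^2*y + y^3 + y*z^2 - 3*y
so trace(b a^2 b) = trace(a)*trace(b^2 a) - trace(b^2)  (reduce the a square) = x*y*z - x^2 - y^2 + 2
trace(b a^2 b a) = trace(a)*trace(b a b a) - trace(b a b)  (reduce the a square) = x*z^2 - y*z - x
reduce: trace(a b a^-1 b a) = trace(b a^2 b)*trace(a) - trace(b a^2 b a)  (eliminate a^-1) = x^2*y*z - x^3 - x*y^2 - x*z^2 + y*z + 3*x
trace(a b a) = trace(a)*trace(b a) - trace(b)  (reduce the a square) = x*z - y
trace(b a b a b) = trace(b)*trace(a b a b) - trace(a b a)  (reduce the b square) = y*z^2 - x*z - y
trace(b a b a b a) = trace(a b)*trace(a b a b) - trace(a^-1 b^-1)  (split on a) = z^3 - 3*z
so trace(a b a^-1 b a b) = trace(b a b a b)*trace(a) - trace(b a b a b a)  (eliminate a^-1) = x*y*z^2 - x^2*z - z^3 - x*y + 3*z
trace(a^-1 b a b^-1 a b) = trace(a b a^-1 b a)*trace(b) - trace(a b a^-1 b a b)  (eliminate b^-1) = x^2*y^2*z - x^3*y - x*y^3 - 2*x*y*z^2 + x^2*z + y^2*z + z^3 + 4*x*y - 3*z
so trace(b^-1 a^-1 b a b^-1 a) = trace(a^-1 b a b^-1 a)*trace(b) - trace(a^-1 b a b^-1 a b)  (eliminate b^-1) = -x^2*y^2*z + x^3*y + x*y^3 + 2*x*y*z^2 - x^2*z - y^2*z - z^3 - 3*x*y + 3*z
trace(a^-1 b^-1 a^-1 b a b^-1) = trace(b^-1 a^-1 b a b^-1)*trace(a) - trace(b^-1 a^-1 b a b^-1 a)  (eliminate a^-1) = -x*y*z^2 + x^2*z + y^2*z + z^3 - 3*z
reduce: trace(a b^-2 a^-1 b^-1 a^-1 b) = trace(a^-1 b^-1 a^-1 b a b^-1)*trace(b) - trace(a^-1 b^-1 a^-1 b a)  (eliminate b^-1) = -x*y^2*z^2 + x^2*y*z + y^3*z + y*z^3 - 3*y*z - x
reduce: trace(b^-1 a^-1 b^-1 a b^-2 a^-1) = trace(a b^-2 a^-1 b^-1 a^-1)*trace(b) - trace(a b^-2 a^-1 b^-1 a^-1 b)  (eliminate b^-1) = x*y^2*z^2 - x^2*y*z - y*z^3 - x*y^2 + 2*y*z + x
so trace(b^-2 a b^-1) = trace(a b^-2)*trace(b) - trace(a b^-1)  (eliminate b^-1) = x*y^3 - y^2*z - 2*x*y + z
trace(b^-1 a b^-3) = trace(b^-2 a b^-1)*trace(b) - trace(b^-2 a)  (eliminate b^-1) = x*y^4 - y^3*z - 3*x*y^2 + 2*y*z + x
so trace(a^2) = trace(a)*trace(a) - trace(1)  (reduce the a square) = x^2 - 2
trace(a^2 b^-1) = trace(a^2)*trace(b) - trace(a^2 b)  (eliminate b^-1) = x^2*y - x*z - y
trace(b^-2 a^2) = trace(a^2 b^-1)*trace(b) - trace(a^2)  (eliminate b^-1) = x^2*y^2 - x*y*z - x^2 - y^2 + 2
trace(a b^-3 a) = trace(b^-2 a^2)*trace(b) - trace(b^-2 a^2 b)  (eliminate b^-1) = x^2*y^3 - x*y^2*z - 2*x^2*y - y^3 + x*z + 3*y
trace(b^-1 a b a) = trace(a b a)*trace(b) - trace(a b a b)  (eliminate b^-1) = x*y*z - y^2 - z^2 + 2
trace(a b a b^-2) = trace(b^-1 a b a)*trace(b) - trace(b^-1 a b a b)  (eliminate b^-1) = x*y^2*z - y^3 - y*z^2 - x*z + 3*y
so trace(a b^-3 a b) = trace(a b a b^-2)*trace(b) - trace(a b a b^-1)  (eliminate b^-1) = x*y^3*z - y^4 - y^2*z^2 - 2*x*y*z + 4*y^2 + z^2 - 2
reduce: trace(b^-1 a b^-3 a) = trace(a b^-3 a)*trace(b) - trace(a b^-3 a b)  (eliminate b^-1) = x^2*y^4 - 2*x*y^3*z - 2*x^2*y^2 + y^2*z^2 + 3*x*y*z - y^2 - z^2 + 2
trace(b^-1 a^-1 b^-1 a b^-2) = trace(b^-1 a b^-3)*trace(a) - trace(b^-1 a b^-3 a)  (eliminate a^-1) = x*y^3*z - x^2*y^2 - y^2*z^2 - x*y*z + x^2 + y^2 + z^2 - 2
so trace(b^-1 a^-1 b^-1 a b^-2 a^-2) = trace(b^-1 a^-1 b^-1 a b^-2 a^-1)*trace(a) - trace(b^-1 a^-1 b^-1 a b^-2)  (eliminate a^-1) = x^2*y^2*z^2 - x^3*y*z - x*y^3*z - x*y*z^3 + y^2*z^2 + 3*x*y*z - y^2 - z^2 + 2

x^2*y^2*z^2 - x^3*y*z - x*y^3*z - x*y*z^3 + y^2*z^2 + 3*x*y*z - y^2 - z^2 + 2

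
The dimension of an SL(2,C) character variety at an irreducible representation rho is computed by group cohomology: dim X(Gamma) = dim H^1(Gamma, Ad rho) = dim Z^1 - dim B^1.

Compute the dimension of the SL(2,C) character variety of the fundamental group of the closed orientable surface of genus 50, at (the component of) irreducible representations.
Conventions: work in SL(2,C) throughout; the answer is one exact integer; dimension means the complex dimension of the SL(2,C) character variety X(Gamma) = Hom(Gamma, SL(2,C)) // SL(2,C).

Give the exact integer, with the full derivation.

294

The genus-50 surface group: 2g = 100 generators, one relator prod [a_i, b_i].
Before the relator condition, cocycle space has dim 3*100 = 300.
H^2 = coker(d_2) is dual to H^0 = 0 at irreducible rho (Poincare duality), so d_2 is onto: dim Z^1 = 297.
dim B^1 = 3 (coboundaries, injective at irreducible rho).
Hence dim X = 297 - 3 = 294.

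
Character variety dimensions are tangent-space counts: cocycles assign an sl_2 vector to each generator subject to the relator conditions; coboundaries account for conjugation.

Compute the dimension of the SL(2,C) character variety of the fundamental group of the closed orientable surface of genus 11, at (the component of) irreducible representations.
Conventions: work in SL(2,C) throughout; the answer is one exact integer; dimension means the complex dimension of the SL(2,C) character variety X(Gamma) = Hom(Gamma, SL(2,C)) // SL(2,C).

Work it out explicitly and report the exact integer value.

60

pi_1 of the closed genus-11 surface has 22 generators bound by the single product-of-commutators relator.
A cocycle assigns one sl_2 vector per generator subject to the relator condition d_2(z) = 0: dim of the unconstrained space is 3*2g = 66.
H^2 = coker(d_2) is dual to H^0 = 0 at irreducible rho (Poincare duality), so d_2 is onto: dim Z^1 = 63.
dim B^1 = 3 (coboundaries, injective at irreducible rho).
dim X = dim H^1 = 63 - 3 = 60.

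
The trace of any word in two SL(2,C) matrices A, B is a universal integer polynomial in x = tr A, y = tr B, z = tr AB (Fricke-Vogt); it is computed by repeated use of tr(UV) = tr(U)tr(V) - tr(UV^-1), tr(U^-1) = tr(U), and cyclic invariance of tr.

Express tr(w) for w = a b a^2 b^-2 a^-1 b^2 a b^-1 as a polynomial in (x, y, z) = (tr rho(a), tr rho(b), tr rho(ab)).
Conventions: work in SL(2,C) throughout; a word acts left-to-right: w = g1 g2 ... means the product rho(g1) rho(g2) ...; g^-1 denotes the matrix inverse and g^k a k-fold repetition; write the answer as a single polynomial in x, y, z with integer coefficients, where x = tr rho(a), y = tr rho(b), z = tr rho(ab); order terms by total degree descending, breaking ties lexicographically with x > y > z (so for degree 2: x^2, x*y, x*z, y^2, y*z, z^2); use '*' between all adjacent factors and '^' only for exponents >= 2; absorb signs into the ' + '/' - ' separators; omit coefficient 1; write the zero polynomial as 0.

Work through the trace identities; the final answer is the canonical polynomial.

use: trace(a b a) = trace(a)*trace(b a) - trace(b)  (reduce the a square) = x*z - y
trace(b a^3) = trace(a)*trace(a b a) - trace(a b)  (reduce the a square) = x^2*z - x*y - z
apply: trace(a b a^3) = trace(a)*trace(b a^3) - trace(b a^2)  (reduce the a square) = x^3*z - x^2*y - 2*x*z + y
trace(b a b a) = trace(a b)*trace(a b) - trace(1)  (split on a) = z^2 - 2
apply: trace(b a b) = trace(b)*trace(a b) - trace(a)  (reduce the b square) = y*z - x
use: trace(b a b a^2) = trace(a)*trace(b a b a) - trace(b a b)  (reduce the a square) = x*z^2 - y*z - x
trace(a b a^3 b) = trace(a)*trace(b a b a^2) - trace(b a b a)  (reduce the a square) = x^2*z^2 - x*y*z - x^2 - z^2 + 2
use: trace(a b^-1 a b a^2) = trace(a b a^3)*trace(b) - trace(a b a^3 b)  (eliminate b^-1) = x^3*y*z - x^2*y^2 - x^2*z^2 - x*y*z + x^2 + y^2 + z^2 - 2
use: trace(b a^2 b^2 a) = trace(b)*trace(a b a^2 b) - trace(a b a^2)  (reduce the b square) = x*y*z^2 - x^2*z - y^2*z + z
use: trace(a^2) = trace(a)*trace(a) - trace(1)  (reduce the a square) = x^2 - 2
trace(a^2 b^2) = trace(b)*trace(a^2 b) - trace(a^2)  (reduce the b square) = x*y*z - x^2 - y^2 + 2
use: trace(b a^2 b^2) = trace(b)*trace(a^2 b^2) - trace(a^2 b)  (reduce the b square) = x*y^2*z - x^2*y - y^3 - x*z + 3*y
trace(b^2 a^2 b a^2) = trace(a)*trace(b a^2 b^2 a) - trace(b a^2 b^2)  (reduce the a square) = x^2*y*z^2 - x^3*z - 2*x*y^2*z + x^2*y + y^3 + 2*x*z - 3*y
trace(b a b^2 a) = trace(b)*trace(a b a b) - trace(a b a)  (reduce the b square) = y*z^2 - x*z - y
trace(b a b^2) = trace(b)*trace(a b^2) - trace(a b)  (reduce the b square) = y^2*z - x*y - z
trace(b^2 a^2 b a) = trace(a)*trace(b a b^2 a) - trace(b a b^2)  (reduce the a square) = x*y*z^2 - x^2*z - y^2*z + z
use: trace(a b^2 a^2 b a^2) = trace(a)*trace(b^2 a^2 b a^2) - trace(b^2 a^2 b a)  (reduce the a square) = x^3*y*z^2 - x^4*z - 2*x^2*y^2*z + x^3*y + x*y^3 - x*y*z^2 + 3*x^2*z + y^2*z - 3*x*y - z
trace(b a b a b a) = trace(a b a b)*trace(a b) - trace(b a)  (split on a) = z^3 - 3*z
use: trace(a^2 b a b a b) = trace(a)*trace(b a b a b a) - trace(b a b a b)  (reduce the a square) = x*z^3 - y*z^2 - 2*x*z + y
trace(b a b^2 a^2 b a) = trace(b)*trace(a^2 b a b a b) - trace(a^2 b a b a)  (reduce the b square) = x*y*z^3 - x^2*z^2 - y^2*z^2 - x*y*z + x^2 + y^2 + z^2 - 2
trace(b^2 a b^2 a) = trace(b)*trace(a b^2 a b) - trace(a b^2 a)  (reduce the b square) = y^2*z^2 - 2*x*y*z + x^2 - 2
trace(b^2 a b^2) = trace(b)*trace(b a b^2) - trace(b a b)  (reduce the b square) = y^3*z - x*y^2 - 2*y*z + x
use: trace(b a b^2 a^2 b) = trace(a)*trace(b^2 a b^2 a) - trace(b^2 a b^2)  (reduce the a square) = x*y^2*z^2 - 2*x^2*y*z - y^3*z + x^3 + x*y^2 + 2*y*z - 3*x
apply: trace(a b^2 a^2 b a^2 b) = trace(a)*trace(b a b^2 a^2 b a) - trace(b a b^2 a^2 b)  (reduce the a square) = x^2*y*z^3 - x^3*z^2 - 2*x*y^2*z^2 + x^2*y*z + y^3*z + x*z^2 - 2*y*z + x
apply: trace(b^-1 a b^2 a^2 b a^2) = trace(a b^2 a^2 b a^2)*trace(b) - trace(a b^2 a^2 b a^2 b)  (eliminate b^-1) = x^3*y^2*z^2 - x^4*y*z - 2*x^2*y^3*z - x^2*y*z^3 + x^3*y^2 + x^3*z^2 + x*y^4 + x*y^2*z^2 + 2*x^2*y*z - 3*x*y^2 - x*z^2 + y*z - x
trace(a b a^2 b^-2 a b^2 a) = trace(b^-1 a b^2 a^2 b a^2)*trace(b) - trace(b^-1 a b^2 a^2 b a^2 b)  (eliminate b^-1) = x^3*y^3*z^2 - x^4*y^2*z - 2*x^2*y^4*z - x^2*y^2*z^3 + x^3*y^3 + x*y^5 + x*y^3*z^2 + x^4*z + 4*x^2*y^2*z - x^3*y - 4*x*y^3 - 3*x^2*z + 2*x*y + z
apply: trace(b^2 a b a b a) = trace(b)*trace(a b a b a b) - trace(a b a b a)  (reduce the b square) = y*z^3 - x*z^2 - 2*y*z + x
apply: trace(b^2 a b a b) = trace(b)*trace(a b a b^2) - trace(a b a b)  (reduce the b square) = y^2*z^2 - x*y*z - y^2 - z^2 + 2
trace(a b^2 a b a b a) = trace(a)*trace(b^2 a b a b a) - trace(b^2 a b a b)  (reduce the a square) = x*y*z^3 - x^2*z^2 - y^2*z^2 - x*y*z + x^2 + y^2 + z^2 - 2
trace(a b^2 a b a b a^2) = trace(a)*trace(a b^2 a b a b a) - trace(a b^2 a b a b)  (reduce the a square) = x^2*y*z^3 - x^3*z^2 - x*y^2*z^2 - x^2*y*z - y*z^3 + x^3 + x*y^2 + 2*x*z^2 + 2*y*z - 3*x
apply: trace(a b a b a b a b) = trace(a b a b a b)*trace(a b) - trace(b a b a)  (split on a) = z^4 - 4*z^2 + 2
use: trace(b a b^2 a b a b a) = trace(b)*trace(a b a b a b a b) - trace(a b a b a b a)  (reduce the b square) = y*z^4 - x*z^3 - 3*y*z^2 + 2*x*z + y
trace(b a b^2 a b a b) = trace(b)*trace(a b^2 a b a b) - trace(a b^2 a b a)  (reduce the b square) = y^2*z^3 - 2*x*y*z^2 + x^2*z - y^2*z + x*y - z
apply: trace(a b^2 a b a b a^2 b) = trace(a)*trace(b a b^2 a b a b a) - trace(b a b^2 a b a b)  (reduce the a square) = x*y*z^4 - x^2*z^3 - y^2*z^3 - x*y*z^2 + x^2*z + y^2*z + z
use: trace(b^-1 a b^2 a b a b a^2) = trace(a b^2 a b a b a^2)*trace(b) - trace(a b^2 a b a b a^2 b)  (eliminate b^-1) = x^2*y^2*z^3 - x^3*y*z^2 - x*y^3*z^2 - x*y*z^4 - x^2*y^2*z + x^2*z^3 + x^3*y + x*y^3 + 3*x*y*z^2 - x^2*z + y^2*z - 3*x*y - z
trace(a b a^2 b^-2 a b^2 a b) = trace(b^-1 a b^2 a b a b a^2)*trace(b) - trace(b^-1 a b^2 a b a b a^2 b)  (eliminate b^-1) = x^2*y^3*z^3 - x^3*y^2*z^2 - x*y^4*z^2 - x*y^2*z^4 - x^2*y^3*z + x^3*y^2 + x^3*z^2 + x*y^4 + 4*x*y^2*z^2 + y^3*z + y*z^3 - x^3 - 4*x*y^2 - 2*x*z^2 - 3*y*z + 3*x
trace(b^2 a b^-1 a b a^2 b^-2 a) = trace(a b a^2 b^-2 a b^2 a)*trace(b) - trace(a b a^2 b^-2 a b^2 a b)  (eliminate b^-1) = x^3*y^4*z^2 - x^4*y^3*z - 2*x^2*y^5*z - 2*x^2*y^3*z^3 + x^3*y^4 + x^3*y^2*z^2 + x*y^6 + 2*x*y^4*z^2 + x*y^2*z^4 + x^4*y*z + 5*x^2*y^3*z - 2*x^3*y^2 - x^3*z^2 - 5*x*y^4 - 4*x*y^2*z^2 - 3*x^2*y*z - y^3*z - y*z^3 + x^3 + 6*x*y^2 + 2*x*z^2 + 4*y*z - 3*x
apply: trace(a b a^2 b^-2 a^-1 b^2 a b^-1) = trace(b^2 a b^-1 a b a^2 b^-2)*trace(a) - trace(b^2 a b^-1 a b a^2 b^-2 a)  (eliminate a^-1) = -x^3*y^4*z^2 + x^4*y^3*z + 2*x^2*y^5*z + 2*x^2*y^3*z^3 - x^3*y^4 - x^3*y^2*z^2 - x*y^6 - 2*x*y^4*z^2 - x*y^2*z^4 - 5*x^2*y^3*z + x^3*y^2 + 5*x*y^4 + 4*x*y^2*z^2 + 2*x^2*y*z + y^3*z + y*z^3 - 5*x*y^2 - x*z^2 - 4*y*z + x

-x^3*y^4*z^2 + x^4*y^3*z + 2*x^2*y^5*z + 2*x^2*y^3*z^3 - x^3*y^4 - x^3*y^2*z^2 - x*y^6 - 2*x*y^4*z^2 - x*y^2*z^4 - 5*x^2*y^3*z + x^3*y^2 + 5*x*y^4 + 4*x*y^2*z^2 + 2*x^2*y*z + y^3*z + y*z^3 - 5*x*y^2 - x*z^2 - 4*y*z + x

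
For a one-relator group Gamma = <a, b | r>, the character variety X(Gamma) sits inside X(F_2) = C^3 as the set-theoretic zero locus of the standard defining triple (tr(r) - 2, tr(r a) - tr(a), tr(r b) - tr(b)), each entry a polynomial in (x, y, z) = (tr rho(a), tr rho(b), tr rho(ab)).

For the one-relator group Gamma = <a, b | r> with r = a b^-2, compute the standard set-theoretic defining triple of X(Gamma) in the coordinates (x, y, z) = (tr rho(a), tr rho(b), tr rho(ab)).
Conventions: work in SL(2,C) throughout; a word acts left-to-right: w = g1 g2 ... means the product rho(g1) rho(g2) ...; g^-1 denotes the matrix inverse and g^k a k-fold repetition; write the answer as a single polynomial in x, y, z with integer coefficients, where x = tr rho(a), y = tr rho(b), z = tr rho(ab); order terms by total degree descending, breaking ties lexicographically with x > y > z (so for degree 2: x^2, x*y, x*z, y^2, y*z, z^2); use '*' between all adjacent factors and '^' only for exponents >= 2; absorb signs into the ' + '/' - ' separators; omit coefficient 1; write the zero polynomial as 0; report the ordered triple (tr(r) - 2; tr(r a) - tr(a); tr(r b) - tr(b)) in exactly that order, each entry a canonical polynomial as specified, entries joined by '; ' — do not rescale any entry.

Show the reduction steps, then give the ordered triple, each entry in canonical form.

reduce: tr(a b^-1) = tr(a)*tr(b) - tr(a b) = x*y - z
so tr(a b^-2) = tr(a b^-1)*tr(b) - tr(a) = x*y^2 - y*z - x
reduce: tr(a^2) = tr(a)*tr(a) - tr(1) = x^2 - 2
so tr(a^2 b) = tr(a)*tr(b a) - tr(b) = x*z - y
tr(b^-1 a^2) = tr(a^2)*tr(b) - tr(a^2 b) = x^2*y - x*z - y
so tr(a b^-2 a) = tr(b^-1 a^2)*tr(b) - tr(b^-1 a^2 b) = x^2*y^2 - x*y*z - x^2 - y^2 + 2
assemble the triple (tr(r) - 2; tr(r a) - x; tr(r b) - y)

x*y^2 - y*z - x - 2; x^2*y^2 - x*y*z - x^2 - y^2 - x + 2; x*y - y - z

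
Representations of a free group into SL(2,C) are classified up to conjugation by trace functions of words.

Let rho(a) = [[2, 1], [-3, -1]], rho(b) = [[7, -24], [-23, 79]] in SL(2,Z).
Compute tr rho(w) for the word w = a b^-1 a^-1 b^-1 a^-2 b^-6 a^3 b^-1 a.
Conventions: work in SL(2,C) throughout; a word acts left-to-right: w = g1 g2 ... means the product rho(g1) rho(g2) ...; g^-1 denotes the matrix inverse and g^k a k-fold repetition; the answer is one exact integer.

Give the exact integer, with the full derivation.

rho(a) = [[2, 1], [-3, -1]]
... * rho(b^-1) = [[79, 24], [23, 7]]  ->  [[181, 55], [-260, -79]]
... * rho(a^-1) = [[-1, -1], [3, 2]]  ->  [[-16, -71], [23, 102]]
... * rho(b^-1) = [[79, 24], [23, 7]]  ->  [[-2897, -881], [4163, 1266]]
... * rho(a^-1) = [[-1, -1], [3, 2]]  ->  [[254, 1135], [-365, -1631]]
... * rho(a^-1) = [[-1, -1], [3, 2]]  ->  [[3151, 2016], [-4528, -2897]]
... * rho(b^-1) = [[79, 24], [23, 7]]  ->  [[295297, 89736], [-424343, -128951]]
... * rho(b^-1) = [[79, 24], [23, 7]]  ->  [[25392391, 7715280], [-36488970, -11086889]]
... * rho(b^-1) = [[79, 24], [23, 7]]  ->  [[2183450329, 663424344], [-3137627077, -953343503]]
... * rho(b^-1) = [[79, 24], [23, 7]]  ->  [[187751335903, 57046778304], [-269799439652, -81976454369]]
... * rho(b^-1) = [[79, 24], [23, 7]]  ->  [[16144431437329, 4905359509800], [-23199614182995, -7049021732231]]
... * rho(b^-1) = [[79, 24], [23, 7]]  ->  [[1388233352274391, 421803871064496], [-1994897020297918, -606133892517497]]
... * rho(a) = [[2, 1], [-3, -1]]  ->  [[1511055091355294, 966429481209895], [-2171392363043345, -1388763127780421]]
... * rho(a) = [[2, 1], [-3, -1]]  ->  [[122821739080903, 544625610145399], [-176495342745427, -782629235262924]]
... * rho(a) = [[2, 1], [-3, -1]]  ->  [[-1388233352274391, -421803871064496], [1994897020297918, 606133892517497]]
... * rho(b^-1) = [[79, 24], [23, 7]]  ->  [[-119371923864160297, -36270227552036856], [171537944131437953, 52120465734772511]]
... * rho(a) = [[2, 1], [-3, -1]]  ->  [[-129933165072210026, -83101696312123441], [186714491058558373, 119417478396665442]]
tr = -129933165072210026 + 119417478396665442 = -10515686675544584

-10515686675544584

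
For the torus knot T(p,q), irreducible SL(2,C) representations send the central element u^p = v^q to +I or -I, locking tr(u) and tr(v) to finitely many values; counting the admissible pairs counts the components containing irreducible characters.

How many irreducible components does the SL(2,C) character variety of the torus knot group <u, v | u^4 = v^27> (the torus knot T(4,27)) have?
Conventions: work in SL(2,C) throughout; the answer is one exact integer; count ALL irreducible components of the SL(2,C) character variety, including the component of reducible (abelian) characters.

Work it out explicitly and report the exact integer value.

For T(4,27): irreducibility forces the central element u^4 = v^27 to one of +I, -I.
On an irreducible component, tr(u) is locked at 2*cos(pi*alpha/4) for some alpha in 1..3, and tr(v) at 2*cos(pi*beta/27) for some beta in 1..26.
The two central values (-1)^alpha I and (-1)^beta I must be the same matrix, so alpha and beta share a parity.
count pairs: odd alpha (2 choices) x odd beta (13), plus even alpha (1) x even beta (13): 2*13 + 1*13 = 39.
components with irreducible characters: 39; plus the single component of reducible (abelian) characters: total 40.

40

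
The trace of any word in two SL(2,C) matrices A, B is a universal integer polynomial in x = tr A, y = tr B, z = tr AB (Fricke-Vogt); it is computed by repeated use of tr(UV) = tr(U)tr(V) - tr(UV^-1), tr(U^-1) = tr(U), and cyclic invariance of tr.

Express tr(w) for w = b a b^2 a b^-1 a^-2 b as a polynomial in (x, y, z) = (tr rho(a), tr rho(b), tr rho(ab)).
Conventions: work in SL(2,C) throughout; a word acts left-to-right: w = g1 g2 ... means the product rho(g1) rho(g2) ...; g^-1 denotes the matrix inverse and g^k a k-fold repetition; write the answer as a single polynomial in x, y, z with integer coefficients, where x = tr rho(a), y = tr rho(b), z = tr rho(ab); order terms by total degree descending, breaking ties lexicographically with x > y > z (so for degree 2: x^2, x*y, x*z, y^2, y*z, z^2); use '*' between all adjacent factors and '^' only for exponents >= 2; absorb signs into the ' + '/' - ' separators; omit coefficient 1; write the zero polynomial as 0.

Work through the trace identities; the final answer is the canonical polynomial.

and tr(a b^2) = tr(b) * tr(a b) - tr(a)  (reduce the b square) = y*z - x
next, tr(b a b^2) = tr(b) * tr(a b^2) - tr(a b)  (reduce the b square) = y^2*z - x*y - z
next, tr(b^2 a b^2) = tr(b) * tr(b a b^2) - tr(b a b)  (reduce the b square) = y^3*z - x*y^2 - 2*y*z + x
and tr(a b a b) = tr(b a) * tr(b a) - tr(1)  (split on b) = z^2 - 2
tr(a b a) = tr(a) * tr(b a) - tr(b)  (reduce the a square) = x*z - y
tr(a b^2 a b) = tr(b) * tr(a b a b) - tr(a b a)  (reduce the b square) = y*z^2 - x*z - y
tr(b^2) = tr(b) * tr(b) - tr(1)  (reduce the b square) = y^2 - 2
tr(a b^2 a) = tr(a) * tr(b^2 a) - tr(b^2)  (reduce the a square) = x*y*z - x^2 - y^2 + 2
tr(b^2 a b^2 a) = tr(b) * tr(a b^2 a b) - tr(a b^2 a)  (reduce the b square) = y^2*z^2 - 2*x*y*z + x^2 - 2
and tr(a^-1 b^2 a b^2) = tr(b^2 a b^2) * tr(a) - tr(b^2 a b^2 a)  (eliminate a^-1) = x*y^3*z - x^2*y^2 - y^2*z^2 + 2
and tr(b^2 a b^2 a b) = tr(b) * tr(b a b^2 a b) - tr(b a b^2 a)  (reduce the b square) = y^3*z^2 - 2*x*y^2*z + x^2*y - y*z^2 + x*z - y
and tr(a b a b a b) = tr(b a) * tr(b a b a) - tr(b^-1 a^-1)  (split on b) = z^3 - 3*z
tr(a b a b a) = tr(a) * tr(b a b a) - tr(b a b)  (reduce the a square) = x*z^2 - y*z - x
and tr(a b a b^2 a b) = tr(b) * tr(a b a b a b) - tr(a b a b a)  (reduce the b square) = y*z^3 - x*z^2 - 2*y*z + x
and tr(a b a b^2 a) = tr(a) * tr(b a b^2 a) - tr(b a b^2)  (reduce the a square) = x*y*z^2 - x^2*z - y^2*z + z
next, tr(b^2 a b^2 a b a) = tr(b) * tr(a b a b^2 a b) - tr(a b a b^2 a)  (reduce the b square) = y^2*z^3 - 2*x*y*z^2 + x^2*z - y^2*z + x*y - z
next, tr(a^-1 b^2 a b^2 a b) = tr(b^2 a b^2 a b) * tr(a) - tr(b^2 a b^2 a b a)  (eliminate a^-1) = x*y^3*z^2 - 2*x^2*y^2*z - y^2*z^3 + x^3*y + x*y*z^2 + y^2*z - 2*x*y + z
tr(a^-2 b^2 a b^2 a b) = tr(a^-1 b^2 a b^2 a b) * tr(a) - tr(a^-1 b^2 a b^2 a b a)  (eliminate a^-1) = x^2*y^3*z^2 - 2*x^3*y^2*z - x*y^2*z^3 + x^4*y + x^2*y*z^2 - y^3*z^2 + 3*x*y^2*z - 3*x^2*y + y*z^2 + y
and tr(b a b^2 a b^-1 a^-2 b) = tr(a^-2 b^2 a b^2 a) * tr(b) - tr(a^-2 b^2 a b^2 a b)  (eliminate b^-1) = -x^2*y^3*z^2 + 2*x^3*y^2*z + x*y^4*z + x*y^2*z^3 - x^4*y - x^2*y^3 - x^2*y*z^2 - 3*x*y^2*z + 3*x^2*y - y*z^2 + y

-x^2*y^3*z^2 + 2*x^3*y^2*z + x*y^4*z + x*y^2*z^3 - x^4*y - x^2*y^3 - x^2*y*z^2 - 3*x*y^2*z + 3*x^2*y - y*z^2 + y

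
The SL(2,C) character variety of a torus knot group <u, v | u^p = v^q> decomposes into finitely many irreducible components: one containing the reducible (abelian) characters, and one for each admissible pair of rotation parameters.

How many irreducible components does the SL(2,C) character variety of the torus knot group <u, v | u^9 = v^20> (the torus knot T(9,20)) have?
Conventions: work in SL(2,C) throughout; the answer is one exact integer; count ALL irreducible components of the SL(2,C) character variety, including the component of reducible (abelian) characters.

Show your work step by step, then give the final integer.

In the torus knot group T(9,20), u^9 = v^20 is central, so an irreducible representation sends it to +I or -I (Schur).
This locks tr(u) to 2*cos(pi*alpha/9), alpha in 1..8, and tr(v) to 2*cos(pi*beta/20), beta in 1..19, on each component of irreducible characters.
u^9 = (-1)^alpha I and v^20 = (-1)^beta I must agree, so alpha and beta have equal parity.
count pairs: odd alpha (4 choices) x odd beta (10), plus even alpha (4) x even beta (9): 4*10 + 4*9 = 76.
That is 76 components of irreducible characters, and with the reducible (abelian) component the total is 77.

77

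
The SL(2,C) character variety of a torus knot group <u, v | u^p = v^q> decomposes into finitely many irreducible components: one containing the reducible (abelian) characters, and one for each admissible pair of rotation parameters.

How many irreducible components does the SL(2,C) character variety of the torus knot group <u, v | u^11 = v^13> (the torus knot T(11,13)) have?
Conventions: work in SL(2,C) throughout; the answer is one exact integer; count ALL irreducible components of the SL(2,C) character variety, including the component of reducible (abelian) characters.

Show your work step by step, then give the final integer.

61

Gamma = < u, v | u^11 = v^13 > (torus knot T(11,13)); the central element u^11 = v^13 acts as +I or -I in any irreducible SL(2,C) representation.
This locks tr(u) to 2*cos(pi*alpha/11), alpha in 1..10, and tr(v) to 2*cos(pi*beta/13), beta in 1..12, on each component of irreducible characters.
u^11 = (-1)^alpha I and v^13 = (-1)^beta I must agree, so alpha and beta have equal parity.
count pairs: odd alpha (5 choices) x odd beta (6), plus even alpha (5) x even beta (6): 5*6 + 5*6 = 60.
components with irreducible characters: 60; plus the single component of reducible (abelian) characters: total 61.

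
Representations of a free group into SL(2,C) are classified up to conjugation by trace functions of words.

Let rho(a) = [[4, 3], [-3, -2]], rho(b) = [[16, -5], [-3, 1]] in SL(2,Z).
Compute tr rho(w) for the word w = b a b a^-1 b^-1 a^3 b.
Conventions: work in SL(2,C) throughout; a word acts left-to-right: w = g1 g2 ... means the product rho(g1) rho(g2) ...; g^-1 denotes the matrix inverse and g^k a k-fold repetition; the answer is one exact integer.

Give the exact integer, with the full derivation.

rho(b) = [[16, -5], [-3, 1]]
... * rho(a) = [[4, 3], [-3, -2]]  ->  [[79, 58], [-15, -11]]
... * rho(b) = [[16, -5], [-3, 1]]  ->  [[1090, -337], [-207, 64]]
... * rho(a^-1) = [[-2, -3], [3, 4]]  ->  [[-3191, -4618], [606, 877]]
... * rho(b^-1) = [[1, 5], [3, 16]]  ->  [[-17045, -89843], [3237, 17062]]
... * rho(a) = [[4, 3], [-3, -2]]  ->  [[201349, 128551], [-38238, -24413]]
... * rho(a) = [[4, 3], [-3, -2]]  ->  [[419743, 346945], [-79713, -65888]]
... * rho(a) = [[4, 3], [-3, -2]]  ->  [[638137, 565339], [-121188, -107363]]
... * rho(b) = [[16, -5], [-3, 1]]  ->  [[8514175, -2625346], [-1616919, 498577]]
tr = 8514175 + 498577 = 9012752

9012752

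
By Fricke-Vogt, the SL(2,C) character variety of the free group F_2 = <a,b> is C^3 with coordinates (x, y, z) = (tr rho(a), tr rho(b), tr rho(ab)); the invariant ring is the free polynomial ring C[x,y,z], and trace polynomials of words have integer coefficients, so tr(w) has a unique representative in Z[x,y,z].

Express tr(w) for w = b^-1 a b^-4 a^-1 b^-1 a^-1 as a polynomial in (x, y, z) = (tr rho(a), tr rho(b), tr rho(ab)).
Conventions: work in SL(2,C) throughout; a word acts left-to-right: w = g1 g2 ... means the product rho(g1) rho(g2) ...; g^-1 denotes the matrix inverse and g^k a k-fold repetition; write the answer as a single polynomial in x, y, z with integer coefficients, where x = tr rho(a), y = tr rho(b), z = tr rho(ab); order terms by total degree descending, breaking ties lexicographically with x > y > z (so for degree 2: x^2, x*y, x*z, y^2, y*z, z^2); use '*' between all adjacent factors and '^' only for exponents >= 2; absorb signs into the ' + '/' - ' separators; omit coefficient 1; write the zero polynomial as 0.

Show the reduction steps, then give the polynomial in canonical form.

x*y^4*z^2 - x^2*y^3*z - y^3*z^3 - x*y^4 - 2*x*y^2*z^2 + 2*x^2*y*z + 2*y^3*z + 2*y*z^3 + 3*x*y^2 - 5*y*z - x

tr(b^-1) = tr(b) = y
tr(a b a) = tr(a) * tr(b a) - tr(b) = x*z - y
tr(a b a b) = tr(a b) * tr(a b) - tr(1)   [split at repeated a] = z^2 - 2
tr(b a b^-1 a) = tr(a b a) * tr(b) - tr(a b a b) = x*y*z - y^2 - z^2 + 2
tr(a b^-1 a^-1 b) = tr(b a b^-1) * tr(a) - tr(b a b^-1 a) = -x*y*z + x^2 + y^2 + z^2 - 2
tr(b^-1 a^-1 b^-1 a) = tr(a b^-1 a^-1) * tr(b) - tr(a b^-1 a^-1 b) = x*y*z - x^2 - z^2 + 2
tr(b^-2 a^-1 b^-1 a) = tr(b^-1 a^-1 b^-1 a) * tr(b) - tr(b^-1 a^-1 b^-1 a b) = x*y^2*z - x^2*y - y*z^2 + y
tr(b^-1 a b^-3 a^-1) = tr(b^-2 a^-1 b^-1 a) * tr(b) - tr(b^-2 a^-1 b^-1 a b) = x*y^3*z - x^2*y^2 - y^2*z^2 - x*y*z + x^2 + y^2 + z^2 - 2
tr(b^-2) = tr(b^-1) * tr(b) - tr(1) = y^2 - 2
tr(b^-3) = tr(b^-2) * tr(b) - tr(b^-1) = y^3 - 3*y
tr(b^-2 a^-1 b^-2 a b^-1) = tr(b^-1 a b^-3 a^-1) * tr(b) - tr(b^-1 a b^-3 a^-1 b) = x*y^4*z - x^2*y^3 - y^3*z^2 - x*y^2*z + x^2*y + y*z^2 + y
tr(a^-1 b^-2 a b^-1) = tr(a b^-1 a^-1 b^-1) * tr(b) - tr(a b^-1 a^-1) = x*y^2*z - x^2*y - y*z^2 + y
tr(b^-2 a^-1 b^-2 a) = tr(a^-1 b^-2 a b^-1) * tr(b) - tr(a^-1 b^-2 a) = x*y^3*z - x^2*y^2 - y^2*z^2 + 2
tr(b^-1 a b^-4 a^-1 b^-1) = tr(b^-2 a^-1 b^-2 a b^-1) * tr(b) - tr(b^-2 a^-1 b^-2 a) = x*y^5*z - x^2*y^4 - y^4*z^2 - 2*x*y^3*z + 2*x^2*y^2 + 2*y^2*z^2 + y^2 - 2
tr(b^-1 a) = tr(a) * tr(b) - tr(a b) = x*y - z
tr(b^-2 a) = tr(b^-1 a) * tr(b) - tr(b^-1 a b) = x*y^2 - y*z - x
tr(a b^-3) = tr(b^-2 a) * tr(b) - tr(b^-2 a b) = x*y^3 - y^2*z - 2*x*y + z
tr(a b^-4) = tr(a b^-3) * tr(b) - tr(a b^-2) = x*y^4 - y^3*z - 3*x*y^2 + 2*y*z + x
tr(b^-1 a b^-4) = tr(a b^-4) * tr(b) - tr(a b^-3) = x*y^5 - y^4*z - 4*x*y^3 + 3*y^2*z + 3*x*y - z
tr(a^2) = tr(a) * tr(a) - tr(1) = x^2 - 2
tr(b^-1 a^2) = tr(a^2) * tr(b) - tr(a^2 b) = x^2*y - x*z - y
tr(b^-1 a^2 b^-1) = tr(b^-1 a^2) * tr(b) - tr(b^-1 a^2 b) = x^2*y^2 - x*y*z - x^2 - y^2 + 2
tr(a^2 b^-3) = tr(b^-1 a^2 b^-1) * tr(b) - tr(b^-1 a^2) = x^2*y^3 - x*y^2*z - 2*x^2*y - y^3 + x*z + 3*y
tr(a b a^2) = tr(a) * tr(b a^2) - tr(b a) = x^2*z - x*y - z
tr(b a b) = tr(b) * tr(a b) - tr(a) = y*z - x
tr(a b a^2 b) = tr(a) * tr(b a b a) - tr(b a b) = x*z^2 - y*z - x
tr(b^-1 a b a^2) = tr(a b a^2) * tr(b) - tr(a b a^2 b) = x^2*y*z - x*y^2 - x*z^2 + x
tr(a b a^2 b^-2) = tr(b^-1 a b a^2) * tr(b) - tr(b^-1 a b a^2 b) = x^2*y^2*z - x*y^3 - x*y*z^2 - x^2*z + 2*x*y + z
tr(b^-1 a b a^2 b^-2) = tr(a b a^2 b^-2) * tr(b) - tr(a b a^2 b^-1) = x^2*y^3*z - x*y^4 - x*y^2*z^2 - 2*x^2*y*z + 3*x*y^2 + x*z^2 + y*z - x
tr(b a^2 b^-4 a) = tr(b^-1 a b a^2 b^-2) * tr(b) - tr(b^-1 a b a^2 b^-1) = x^2*y^4*z - x*y^5 - x*y^3*z^2 - 3*x^2*y^2*z + 4*x*y^3 + 2*x*y*z^2 + x^2*z + y^2*z - 3*x*y - z
tr(a b^-4 a^-1 b a) = tr(b a^2 b^-4) * tr(a) - tr(b a^2 b^-4 a) = -x^2*y^4*z + x^3*y^3 + x*y^5 + x*y^3*z^2 + 2*x^2*y^2*z - 2*x^3*y - 5*x*y^3 - 2*x*y*z^2 - y^2*z + 6*x*y + z
tr(a b a b a b) = tr(b a) * tr(b a b a) - tr(b^-1 a^-1)   [split at repeated b] = z^3 - 3*z
tr(a b a b a b^-1) = tr(a b a b a) * tr(b) - tr(a b a b a b) = x*y*z^2 - y^2*z - z^3 - x*y + 3*z
tr(b a b a b^-2 a) = tr(a b a b a b^-1) * tr(b) - tr(a b a b a) = x*y^2*z^2 - y^3*z - y*z^3 - x*y^2 - x*z^2 + 4*y*z + x
tr(b^-2 a^-1 b a b a) = tr(b a b a b^-2) * tr(a) - tr(b a b a b^-2 a) = -x*y^2*z^2 + x^2*y*z + y^3*z + y*z^3 - 4*y*z + x
tr(b a b a b) = tr(b) * tr(a b a b) - tr(a b a) = y*z^2 - x*z - y
tr(a^-1 b a b a b) = tr(b a b a b) * tr(a) - tr(b a b a b a) = x*y*z^2 - x^2*z - z^3 - x*y + 3*z
tr(b^-1 a^-1 b a b a) = tr(a^-1 b a b a) * tr(b) - tr(a^-1 b a b a b) = -x*y*z^2 + x^2*z + y^2*z + z^3 - 3*z
tr(b^-2 a^-1 b a b a b^-1) = tr(b^-2 a^-1 b a b a) * tr(b) - tr(b^-2 a^-1 b a b a b) = -x*y^3*z^2 + x^2*y^2*z + y^4*z + y^2*z^3 + x*y*z^2 - x^2*z - 5*y^2*z - z^3 + x*y + 3*z
tr(a b^-4 a^-1 b a b) = tr(b^-2 a^-1 b a b a b^-1) * tr(b) - tr(b^-2 a^-1 b a b a) = -x*y^4*z^2 + x^2*y^3*z + y^5*z + y^3*z^3 + 2*x*y^2*z^2 - 2*x^2*y*z - 6*y^3*z - 2*y*z^3 + x*y^2 + 7*y*z - x
tr(a b^-1 a b^-4 a^-1 b) = tr(a b^-4 a^-1 b a) * tr(b) - tr(a b^-4 a^-1 b a b) = -x^2*y^5*z + x^3*y^4 + x*y^6 + 2*x*y^4*z^2 + x^2*y^3*z - y^5*z - y^3*z^3 - 2*x^3*y^2 - 5*x*y^4 - 4*x*y^2*z^2 + 2*x^2*y*z + 5*y^3*z + 2*y*z^3 + 5*x*y^2 - 6*y*z + x
tr(b^-1 a b^-4 a^-1 b^-1 a) = tr(a b^-1 a b^-4 a^-1) * tr(b) - tr(a b^-1 a b^-4 a^-1 b) = x^2*y^5*z - x^3*y^4 - 2*x*y^4*z^2 - x^2*y^3*z + y^3*z^3 + 2*x^3*y^2 + x*y^4 + 4*x*y^2*z^2 - 2*x^2*y*z - 2*y^3*z - 2*y*z^3 - 2*x*y^2 + 5*y*z - x
tr(b^-1 a b^-4 a^-1 b^-1 a^-1) = tr(b^-1 a b^-4 a^-1 b^-1) * tr(a) - tr(b^-1 a b^-4 a^-1 b^-1 a) = x*y^4*z^2 - x^2*y^3*z - y^3*z^3 - x*y^4 - 2*x*y^2*z^2 + 2*x^2*y*z + 2*y^3*z + 2*y*z^3 + 3*x*y^2 - 5*y*z - x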